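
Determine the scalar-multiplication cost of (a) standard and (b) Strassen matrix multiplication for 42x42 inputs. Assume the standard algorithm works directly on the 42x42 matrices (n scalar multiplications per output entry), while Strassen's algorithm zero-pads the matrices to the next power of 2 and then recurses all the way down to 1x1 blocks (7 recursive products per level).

Matrix multiplication for 42x42 matrices:

Strassen's algorithm requires power-of-2 dimensions. Pad 42x42 to 64x64 (next power of 2).

Standard algorithm: 42^3 = 74088 multiplications
Strassen's algorithm: 7^(log2(64)) = 7^6 = 117649 multiplications
Difference: 74088 - 117649 = -43561 (Strassen uses MORE here due to padding overhead — for small or just-over-power-of-2 n, padding can outweigh the per-level savings)

Standard: 74088 multiplications (42^3). Strassen: 117649 multiplications (7^6, after padding to 64x64). Strassen reduces 8 recursive multiplications to 7 at each level.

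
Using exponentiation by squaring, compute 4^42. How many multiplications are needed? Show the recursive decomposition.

Computing 4^42 by squaring (build up from 4^1; each line after the first costs one multiplication):

4^1 = 4
4^2 = (4^1)^2 = 4^2 = 16
4^4 = (4^2)^2 = 16^2 = 256
4^5 = 4 * 4^4 = 4 * 256 = 1024
4^10 = (4^5)^2 = 1024^2 = 1048576
4^20 = (4^10)^2 = 1048576^2 = 1099511627776
4^21 = 4 * 4^20 = 4 * 1099511627776 = 4398046511104
4^42 = (4^21)^2 = 4398046511104^2 = 19342813113834066795298816

Result: 19342813113834066795298816
Multiplications needed: 7 (7 lines after 4^1)

4^42 = 19342813113834066795298816. Using exponentiation by squaring, this requires 7 multiplications. The key idea: if the exponent is even, square the half-power; if odd, multiply by the base once.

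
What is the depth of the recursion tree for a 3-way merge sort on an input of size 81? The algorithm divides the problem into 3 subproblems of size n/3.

For divide and conquer with division factor 3:

Problem sizes at each level:
Level 0: 81
Level 1: 27
Level 2: 9
Level 3: 3
Level 4: 1

The root is level 0 and the size-1 base case is level 4 (the tree spans levels 0 through 4, i.e. 5 levels counting the root), so the depth is the number of divisions: log_3(81) = 4

The recursion tree depth is log_3(81) = 4. At each level, the problem size is divided by 3, so it takes 4 divisions to reduce to a base case of size 1. The algorithm makes 3 recursive calls at each level.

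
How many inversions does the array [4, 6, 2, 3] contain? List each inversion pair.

Finding inversions in [4, 6, 2, 3]:

(0, 2): arr[0]=4 > arr[2]=2
(0, 3): arr[0]=4 > arr[3]=3
(1, 2): arr[1]=6 > arr[2]=2
(1, 3): arr[1]=6 > arr[3]=3

Total inversions: 4

The array has 4 inversion(s): (0,2), (0,3), (1,2), (1,3). Each pair (i,j) satisfies i < j and arr[i] > arr[j].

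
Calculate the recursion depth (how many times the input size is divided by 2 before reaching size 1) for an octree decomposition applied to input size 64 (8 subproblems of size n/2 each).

For divide and conquer with division factor 2:

Problem sizes at each level:
Level 0: 64
Level 1: 32
Level 2: 16
Level 3: 8
Level 4: 4
Level 5: 2
Level 6: 1

The root is level 0 and the size-1 base case is level 6 (the tree spans levels 0 through 6, i.e. 7 levels counting the root), so the depth is the number of divisions: log_2(64) = 6

The recursion tree depth is log_2(64) = 6. At each level, the problem size is divided by 2, so it takes 6 divisions to reduce to a base case of size 1. The algorithm makes 8 recursive calls at each level.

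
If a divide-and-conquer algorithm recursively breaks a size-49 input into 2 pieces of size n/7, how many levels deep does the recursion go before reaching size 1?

For divide and conquer with division factor 7:

Problem sizes at each level:
Level 0: 49
Level 1: 7
Level 2: 1

The root is level 0 and the size-1 base case is level 2 (the tree spans levels 0 through 2, i.e. 3 levels counting the root), so the depth is the number of divisions: log_7(49) = 2

The recursion tree depth is log_7(49) = 2. At each level, the problem size is divided by 7, so it takes 2 divisions to reduce to a base case of size 1. The algorithm makes 2 recursive calls at each level.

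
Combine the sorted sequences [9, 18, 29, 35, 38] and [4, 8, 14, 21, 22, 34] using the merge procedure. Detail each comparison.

Merging process:

Compare 9 vs 4: take 4 from right. Merged: [4]
Compare 9 vs 8: take 8 from right. Merged: [4, 8]
Compare 9 vs 14: take 9 from left. Merged: [4, 8, 9]
Compare 18 vs 14: take 14 from right. Merged: [4, 8, 9, 14]
Compare 18 vs 21: take 18 from left. Merged: [4, 8, 9, 14, 18]
Compare 29 vs 21: take 21 from right. Merged: [4, 8, 9, 14, 18, 21]
Compare 29 vs 22: take 22 from right. Merged: [4, 8, 9, 14, 18, 21, 22]
Compare 29 vs 34: take 29 from left. Merged: [4, 8, 9, 14, 18, 21, 22, 29]
Compare 35 vs 34: take 34 from right. Merged: [4, 8, 9, 14, 18, 21, 22, 29, 34]
Append remaining from left: [35, 38]. Merged: [4, 8, 9, 14, 18, 21, 22, 29, 34, 35, 38]

Final merged array: [4, 8, 9, 14, 18, 21, 22, 29, 34, 35, 38]
Total comparisons: 9

The merged array is [4, 8, 9, 14, 18, 21, 22, 29, 34, 35, 38], requiring 9 comparisons. The merge step runs in O(n) time where n is the total number of elements.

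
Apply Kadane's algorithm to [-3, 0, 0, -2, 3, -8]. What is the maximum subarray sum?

Using Kadane's algorithm on [-3, 0, 0, -2, 3, -8]:

Scanning through the array:
Position 1 (value 0): max_ending_here = 0, max_so_far = 0
Position 2 (value 0): max_ending_here = 0, max_so_far = 0
Position 3 (value -2): max_ending_here = -2, max_so_far = 0
Position 4 (value 3): max_ending_here = 3, max_so_far = 3
Position 5 (value -8): max_ending_here = -5, max_so_far = 3

Maximum subarray: [3]
Maximum sum: 3

The maximum subarray is [3] with sum 3. This subarray runs from index 4 to index 4.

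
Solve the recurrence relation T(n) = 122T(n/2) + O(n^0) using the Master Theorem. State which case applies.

Master Theorem for T(n) = 122T(n/2) + O(n^0):

a = 122, b = 2, c = 0
log_b(a) = log_2(122) = 6.9307

Case 1: c = 0 < log_2(122) = 6.9307
T(n) = O(n^(log_2 122))

For T(n) = 122T(n/2) + O(n^0): log_2(122) = 6.9307. This is Case 1 of the Master Theorem (c < log_b(a), work dominated by leaves), giving O(n^(log_2 122)).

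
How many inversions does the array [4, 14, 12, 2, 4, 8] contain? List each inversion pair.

Finding inversions in [4, 14, 12, 2, 4, 8]:

(0, 3): arr[0]=4 > arr[3]=2
(1, 2): arr[1]=14 > arr[2]=12
(1, 3): arr[1]=14 > arr[3]=2
(1, 4): arr[1]=14 > arr[4]=4
(1, 5): arr[1]=14 > arr[5]=8
(2, 3): arr[2]=12 > arr[3]=2
(2, 4): arr[2]=12 > arr[4]=4
(2, 5): arr[2]=12 > arr[5]=8

Total inversions: 8

The array has 8 inversion(s): (0,3), (1,2), (1,3), (1,4), (1,5), (2,3), (2,4), (2,5). Each pair (i,j) satisfies i < j and arr[i] > arr[j].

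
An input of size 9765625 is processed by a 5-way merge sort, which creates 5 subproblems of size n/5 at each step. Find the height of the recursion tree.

For divide and conquer with division factor 5:

Problem sizes at each level:
Level 0: 9765625
Level 1: 1953125
Level 2: 390625
Level 3: 78125
Level 4: 15625
Level 5: 3125
Level 6: 625
Level 7: 125
Level 8: 25
Level 9: 5
Level 10: 1

The root is level 0 and the size-1 base case is level 10 (the tree spans levels 0 through 10, i.e. 11 levels counting the root), so the depth is the number of divisions: log_5(9765625) = 10

The recursion tree depth is log_5(9765625) = 10. At each level, the problem size is divided by 5, so it takes 10 divisions to reduce to a base case of size 1. The algorithm makes 5 recursive calls at each level.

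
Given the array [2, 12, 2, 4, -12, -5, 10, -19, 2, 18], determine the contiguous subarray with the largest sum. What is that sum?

Using Kadane's algorithm on [2, 12, 2, 4, -12, -5, 10, -19, 2, 18]:

Scanning through the array:
Position 1 (value 12): max_ending_here = 14, max_so_far = 14
Position 2 (value 2): max_ending_here = 16, max_so_far = 16
Position 3 (value 4): max_ending_here = 20, max_so_far = 20
Position 4 (value -12): max_ending_here = 8, max_so_far = 20
Position 5 (value -5): max_ending_here = 3, max_so_far = 20
Position 6 (value 10): max_ending_here = 13, max_so_far = 20
Position 7 (value -19): max_ending_here = -6, max_so_far = 20
Position 8 (value 2): max_ending_here = 2, max_so_far = 20
Position 9 (value 18): max_ending_here = 20, max_so_far = 20

Maximum subarray: [2, 12, 2, 4]
Maximum sum: 20

The maximum subarray is [2, 12, 2, 4] with sum 20. This subarray runs from index 0 to index 3.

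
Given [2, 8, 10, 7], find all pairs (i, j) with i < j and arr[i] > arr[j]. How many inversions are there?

Finding inversions in [2, 8, 10, 7]:

(1, 3): arr[1]=8 > arr[3]=7
(2, 3): arr[2]=10 > arr[3]=7

Total inversions: 2

The array has 2 inversion(s): (1,3), (2,3). Each pair (i,j) satisfies i < j and arr[i] > arr[j].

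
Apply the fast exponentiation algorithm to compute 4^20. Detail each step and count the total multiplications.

Computing 4^20 by squaring (build up from 4^1; each line after the first costs one multiplication):

4^1 = 4
4^2 = (4^1)^2 = 4^2 = 16
4^4 = (4^2)^2 = 16^2 = 256
4^5 = 4 * 4^4 = 4 * 256 = 1024
4^10 = (4^5)^2 = 1024^2 = 1048576
4^20 = (4^10)^2 = 1048576^2 = 1099511627776

Result: 1099511627776
Multiplications needed: 5 (5 lines after 4^1)

4^20 = 1099511627776. Using exponentiation by squaring, this requires 5 multiplications. The key idea: if the exponent is even, square the half-power; if odd, multiply by the base once.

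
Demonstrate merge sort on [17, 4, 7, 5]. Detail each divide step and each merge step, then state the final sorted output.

Merge sort trace:

Split: [17, 4, 7, 5] -> [17, 4] and [7, 5]
  Split: [17, 4] -> [17] and [4]
  Merge: [17] + [4] -> [4, 17]
  Split: [7, 5] -> [7] and [5]
  Merge: [7] + [5] -> [5, 7]
Merge: [4, 17] + [5, 7] -> [4, 5, 7, 17]

Final sorted array: [4, 5, 7, 17]

The merge sort proceeds by recursively splitting the array and merging sorted halves.
After all merges, the sorted array is [4, 5, 7, 17].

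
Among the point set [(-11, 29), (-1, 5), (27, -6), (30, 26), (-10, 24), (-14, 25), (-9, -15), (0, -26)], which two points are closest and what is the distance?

Computing all pairwise distances among 8 points:

d((-11, 29), (-1, 5)) = 26.0
d((-11, 29), (27, -6)) = 51.6624
d((-11, 29), (30, 26)) = 41.1096
d((-11, 29), (-10, 24)) = 5.099
d((-11, 29), (-14, 25)) = 5.0
d((-11, 29), (-9, -15)) = 44.0454
d((-11, 29), (0, -26)) = 56.0892
d((-1, 5), (27, -6)) = 30.0832
d((-1, 5), (30, 26)) = 37.4433
d((-1, 5), (-10, 24)) = 21.0238
d((-1, 5), (-14, 25)) = 23.8537
d((-1, 5), (-9, -15)) = 21.5407
d((-1, 5), (0, -26)) = 31.0161
d((27, -6), (30, 26)) = 32.1403
d((27, -6), (-10, 24)) = 47.634
d((27, -6), (-14, 25)) = 51.4004
d((27, -6), (-9, -15)) = 37.108
d((27, -6), (0, -26)) = 33.6006
d((30, 26), (-10, 24)) = 40.05
d((30, 26), (-14, 25)) = 44.0114
d((30, 26), (-9, -15)) = 56.5862
d((30, 26), (0, -26)) = 60.0333
d((-10, 24), (-14, 25)) = 4.1231 <-- minimum
d((-10, 24), (-9, -15)) = 39.0128
d((-10, 24), (0, -26)) = 50.9902
d((-14, 25), (-9, -15)) = 40.3113
d((-14, 25), (0, -26)) = 52.8867
d((-9, -15), (0, -26)) = 14.2127

Closest pair: (-10, 24) and (-14, 25) with distance 4.1231

The closest pair is (-10, 24) and (-14, 25) with Euclidean distance 4.1231. For 8 points, brute-force pairwise comparison is shown above. For large n, the divide-and-conquer algorithm (sort by x, recurse on halves, check the dividing strip) achieves O(n log n).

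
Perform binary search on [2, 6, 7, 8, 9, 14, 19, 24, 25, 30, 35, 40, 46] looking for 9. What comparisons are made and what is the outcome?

Binary search for 9 in [2, 6, 7, 8, 9, 14, 19, 24, 25, 30, 35, 40, 46]:

lo=0, hi=12, mid=6, arr[mid]=19 -> 19 > 9, search left half
lo=0, hi=5, mid=2, arr[mid]=7 -> 7 < 9, search right half
lo=3, hi=5, mid=4, arr[mid]=9 -> Found target at index 4!

Binary search finds 9 at index 4 after 3 comparisons. The search repeatedly halves the search space by comparing with the middle element.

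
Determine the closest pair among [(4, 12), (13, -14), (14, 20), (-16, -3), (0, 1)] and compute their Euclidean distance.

Computing all pairwise distances among 5 points:

d((4, 12), (13, -14)) = 27.5136
d((4, 12), (14, 20)) = 12.8062
d((4, 12), (-16, -3)) = 25.0
d((4, 12), (0, 1)) = 11.7047 <-- minimum
d((13, -14), (14, 20)) = 34.0147
d((13, -14), (-16, -3)) = 31.0161
d((13, -14), (0, 1)) = 19.8494
d((14, 20), (-16, -3)) = 37.8021
d((14, 20), (0, 1)) = 23.6008
d((-16, -3), (0, 1)) = 16.4924

Closest pair: (4, 12) and (0, 1) with distance 11.7047

The closest pair is (4, 12) and (0, 1) with Euclidean distance 11.7047. For 5 points, brute-force pairwise comparison is shown above. For large n, the divide-and-conquer algorithm (sort by x, recurse on halves, check the dividing strip) achieves O(n log n).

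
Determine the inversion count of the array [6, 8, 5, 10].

Finding inversions in [6, 8, 5, 10]:

(0, 2): arr[0]=6 > arr[2]=5
(1, 2): arr[1]=8 > arr[2]=5

Total inversions: 2

The array has 2 inversion(s): (0,2), (1,2). Each pair (i,j) satisfies i < j and arr[i] > arr[j].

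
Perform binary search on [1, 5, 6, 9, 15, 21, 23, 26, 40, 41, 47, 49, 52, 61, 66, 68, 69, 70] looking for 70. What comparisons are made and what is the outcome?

Binary search for 70 in [1, 5, 6, 9, 15, 21, 23, 26, 40, 41, 47, 49, 52, 61, 66, 68, 69, 70]:

lo=0, hi=17, mid=8, arr[mid]=40 -> 40 < 70, search right half
lo=9, hi=17, mid=13, arr[mid]=61 -> 61 < 70, search right half
lo=14, hi=17, mid=15, arr[mid]=68 -> 68 < 70, search right half
lo=16, hi=17, mid=16, arr[mid]=69 -> 69 < 70, search right half
lo=17, hi=17, mid=17, arr[mid]=70 -> Found target at index 17!

Binary search finds 70 at index 17 after 5 comparisons. The search repeatedly halves the search space by comparing with the middle element.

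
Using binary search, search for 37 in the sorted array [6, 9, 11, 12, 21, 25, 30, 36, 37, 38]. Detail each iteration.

Binary search for 37 in [6, 9, 11, 12, 21, 25, 30, 36, 37, 38]:

lo=0, hi=9, mid=4, arr[mid]=21 -> 21 < 37, search right half
lo=5, hi=9, mid=7, arr[mid]=36 -> 36 < 37, search right half
lo=8, hi=9, mid=8, arr[mid]=37 -> Found target at index 8!

Binary search finds 37 at index 8 after 3 comparisons. The search repeatedly halves the search space by comparing with the middle element.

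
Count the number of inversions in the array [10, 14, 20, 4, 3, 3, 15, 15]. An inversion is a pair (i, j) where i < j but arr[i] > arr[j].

Finding inversions in [10, 14, 20, 4, 3, 3, 15, 15]:

(0, 3): arr[0]=10 > arr[3]=4
(0, 4): arr[0]=10 > arr[4]=3
(0, 5): arr[0]=10 > arr[5]=3
(1, 3): arr[1]=14 > arr[3]=4
(1, 4): arr[1]=14 > arr[4]=3
(1, 5): arr[1]=14 > arr[5]=3
(2, 3): arr[2]=20 > arr[3]=4
(2, 4): arr[2]=20 > arr[4]=3
(2, 5): arr[2]=20 > arr[5]=3
(2, 6): arr[2]=20 > arr[6]=15
(2, 7): arr[2]=20 > arr[7]=15
(3, 4): arr[3]=4 > arr[4]=3
(3, 5): arr[3]=4 > arr[5]=3

Total inversions: 13

The array has 13 inversion(s): (0,3), (0,4), (0,5), (1,3), (1,4), (1,5), (2,3), (2,4), (2,5), (2,6), (2,7), (3,4), (3,5). Each pair (i,j) satisfies i < j and arr[i] > arr[j].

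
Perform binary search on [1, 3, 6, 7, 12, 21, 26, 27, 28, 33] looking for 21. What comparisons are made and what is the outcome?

Binary search for 21 in [1, 3, 6, 7, 12, 21, 26, 27, 28, 33]:

lo=0, hi=9, mid=4, arr[mid]=12 -> 12 < 21, search right half
lo=5, hi=9, mid=7, arr[mid]=27 -> 27 > 21, search left half
lo=5, hi=6, mid=5, arr[mid]=21 -> Found target at index 5!

Binary search finds 21 at index 5 after 3 comparisons. The search repeatedly halves the search space by comparing with the middle element.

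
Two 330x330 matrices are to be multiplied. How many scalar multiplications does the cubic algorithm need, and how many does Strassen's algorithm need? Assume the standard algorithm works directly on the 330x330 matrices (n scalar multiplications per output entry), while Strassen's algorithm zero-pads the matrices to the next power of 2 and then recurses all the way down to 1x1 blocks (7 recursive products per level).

Matrix multiplication for 330x330 matrices:

Strassen's algorithm requires power-of-2 dimensions. Pad 330x330 to 512x512 (next power of 2).

Standard algorithm: 330^3 = 35937000 multiplications
Strassen's algorithm: 7^(log2(512)) = 7^9 = 40353607 multiplications
Difference: 35937000 - 40353607 = -4416607 (Strassen uses MORE here due to padding overhead — for small or just-over-power-of-2 n, padding can outweigh the per-level savings)

Standard: 35937000 multiplications (330^3). Strassen: 40353607 multiplications (7^9, after padding to 512x512). Strassen reduces 8 recursive multiplications to 7 at each level.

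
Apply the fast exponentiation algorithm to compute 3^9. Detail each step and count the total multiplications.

Computing 3^9 by squaring (build up from 3^1; each line after the first costs one multiplication):

3^1 = 3
3^2 = (3^1)^2 = 3^2 = 9
3^4 = (3^2)^2 = 9^2 = 81
3^8 = (3^4)^2 = 81^2 = 6561
3^9 = 3 * 3^8 = 3 * 6561 = 19683

Result: 19683
Multiplications needed: 4 (4 lines after 3^1)

3^9 = 19683. Using exponentiation by squaring, this requires 4 multiplications. The key idea: if the exponent is even, square the half-power; if odd, multiply by the base once.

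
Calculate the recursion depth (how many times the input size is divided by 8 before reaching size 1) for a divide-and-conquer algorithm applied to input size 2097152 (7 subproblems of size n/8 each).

For divide and conquer with division factor 8:

Problem sizes at each level:
Level 0: 2097152
Level 1: 262144
Level 2: 32768
Level 3: 4096
Level 4: 512
Level 5: 64
Level 6: 8
Level 7: 1

The root is level 0 and the size-1 base case is level 7 (the tree spans levels 0 through 7, i.e. 8 levels counting the root), so the depth is the number of divisions: log_8(2097152) = 7

The recursion tree depth is log_8(2097152) = 7. At each level, the problem size is divided by 8, so it takes 7 divisions to reduce to a base case of size 1. The algorithm makes 7 recursive calls at each level.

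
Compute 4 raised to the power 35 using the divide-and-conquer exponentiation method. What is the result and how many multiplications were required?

Computing 4^35 by squaring (build up from 4^1; each line after the first costs one multiplication):

4^1 = 4
4^2 = (4^1)^2 = 4^2 = 16
4^4 = (4^2)^2 = 16^2 = 256
4^8 = (4^4)^2 = 256^2 = 65536
4^16 = (4^8)^2 = 65536^2 = 4294967296
4^17 = 4 * 4^16 = 4 * 4294967296 = 17179869184
4^34 = (4^17)^2 = 17179869184^2 = 295147905179352825856
4^35 = 4 * 4^34 = 4 * 295147905179352825856 = 1180591620717411303424

Result: 1180591620717411303424
Multiplications needed: 7 (7 lines after 4^1)

4^35 = 1180591620717411303424. Using exponentiation by squaring, this requires 7 multiplications. The key idea: if the exponent is even, square the half-power; if odd, multiply by the base once.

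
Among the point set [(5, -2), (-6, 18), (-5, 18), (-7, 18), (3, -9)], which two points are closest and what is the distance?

Computing all pairwise distances among 5 points:

d((5, -2), (-6, 18)) = 22.8254
d((5, -2), (-5, 18)) = 22.3607
d((5, -2), (-7, 18)) = 23.3238
d((5, -2), (3, -9)) = 7.2801
d((-6, 18), (-5, 18)) = 1.0 <-- minimum
d((-6, 18), (-7, 18)) = 1.0 <-- minimum
d((-6, 18), (3, -9)) = 28.4605
d((-5, 18), (-7, 18)) = 2.0
d((-5, 18), (3, -9)) = 28.1603
d((-7, 18), (3, -9)) = 28.7924

Minimum distance: 1.0 (tie among 2 pairs: (-6, 18) and (-5, 18); (-6, 18) and (-7, 18))

The minimum Euclidean distance is 1.0. There is a tie: 2 pairs achieve this minimum — (-6, 18) and (-5, 18); (-6, 18) and (-7, 18). Any of these is a valid closest pair. For 5 points, brute-force pairwise comparison is shown above. For large n, the divide-and-conquer algorithm (sort by x, recurse on halves, check the dividing strip) achieves O(n log n).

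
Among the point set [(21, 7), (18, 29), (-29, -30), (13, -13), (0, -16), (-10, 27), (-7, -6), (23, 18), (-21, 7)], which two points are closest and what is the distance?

Computing all pairwise distances among 9 points:

d((21, 7), (18, 29)) = 22.2036
d((21, 7), (-29, -30)) = 62.2013
d((21, 7), (13, -13)) = 21.5407
d((21, 7), (0, -16)) = 31.1448
d((21, 7), (-10, 27)) = 36.8917
d((21, 7), (-7, -6)) = 30.8707
d((21, 7), (23, 18)) = 11.1803 <-- minimum
d((21, 7), (-21, 7)) = 42.0
d((18, 29), (-29, -30)) = 75.4321
d((18, 29), (13, -13)) = 42.2966
d((18, 29), (0, -16)) = 48.4665
d((18, 29), (-10, 27)) = 28.0713
d((18, 29), (-7, -6)) = 43.0116
d((18, 29), (23, 18)) = 12.083
d((18, 29), (-21, 7)) = 44.7772
d((-29, -30), (13, -13)) = 45.31
d((-29, -30), (0, -16)) = 32.2025
d((-29, -30), (-10, 27)) = 60.0833
d((-29, -30), (-7, -6)) = 32.5576
d((-29, -30), (23, 18)) = 70.7672
d((-29, -30), (-21, 7)) = 37.855
d((13, -13), (0, -16)) = 13.3417
d((13, -13), (-10, 27)) = 46.1411
d((13, -13), (-7, -6)) = 21.1896
d((13, -13), (23, 18)) = 32.573
d((13, -13), (-21, 7)) = 39.4462
d((0, -16), (-10, 27)) = 44.1475
d((0, -16), (-7, -6)) = 12.2066
d((0, -16), (23, 18)) = 41.0488
d((0, -16), (-21, 7)) = 31.1448
d((-10, 27), (-7, -6)) = 33.1361
d((-10, 27), (23, 18)) = 34.2053
d((-10, 27), (-21, 7)) = 22.8254
d((-7, -6), (23, 18)) = 38.4187
d((-7, -6), (-21, 7)) = 19.105
d((23, 18), (-21, 7)) = 45.3542

Closest pair: (21, 7) and (23, 18) with distance 11.1803

The closest pair is (21, 7) and (23, 18) with Euclidean distance 11.1803. For 9 points, brute-force pairwise comparison is shown above. For large n, the divide-and-conquer algorithm (sort by x, recurse on halves, check the dividing strip) achieves O(n log n).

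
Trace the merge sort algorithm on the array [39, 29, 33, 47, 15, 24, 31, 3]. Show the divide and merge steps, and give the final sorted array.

Merge sort trace:

Split: [39, 29, 33, 47, 15, 24, 31, 3] -> [39, 29, 33, 47] and [15, 24, 31, 3]
  Split: [39, 29, 33, 47] -> [39, 29] and [33, 47]
    Split: [39, 29] -> [39] and [29]
    Merge: [39] + [29] -> [29, 39]
    Split: [33, 47] -> [33] and [47]
    Merge: [33] + [47] -> [33, 47]
  Merge: [29, 39] + [33, 47] -> [29, 33, 39, 47]
  Split: [15, 24, 31, 3] -> [15, 24] and [31, 3]
    Split: [15, 24] -> [15] and [24]
    Merge: [15] + [24] -> [15, 24]
    Split: [31, 3] -> [31] and [3]
    Merge: [31] + [3] -> [3, 31]
  Merge: [15, 24] + [3, 31] -> [3, 15, 24, 31]
Merge: [29, 33, 39, 47] + [3, 15, 24, 31] -> [3, 15, 24, 29, 31, 33, 39, 47]

Final sorted array: [3, 15, 24, 29, 31, 33, 39, 47]

The merge sort proceeds by recursively splitting the array and merging sorted halves.
After all merges, the sorted array is [3, 15, 24, 29, 31, 33, 39, 47].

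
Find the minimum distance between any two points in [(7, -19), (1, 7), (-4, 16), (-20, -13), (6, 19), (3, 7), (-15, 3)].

Computing all pairwise distances among 7 points:

d((7, -19), (1, 7)) = 26.6833
d((7, -19), (-4, 16)) = 36.6879
d((7, -19), (-20, -13)) = 27.6586
d((7, -19), (6, 19)) = 38.0132
d((7, -19), (3, 7)) = 26.3059
d((7, -19), (-15, 3)) = 31.1127
d((1, 7), (-4, 16)) = 10.2956
d((1, 7), (-20, -13)) = 29.0
d((1, 7), (6, 19)) = 13.0
d((1, 7), (3, 7)) = 2.0 <-- minimum
d((1, 7), (-15, 3)) = 16.4924
d((-4, 16), (-20, -13)) = 33.121
d((-4, 16), (6, 19)) = 10.4403
d((-4, 16), (3, 7)) = 11.4018
d((-4, 16), (-15, 3)) = 17.0294
d((-20, -13), (6, 19)) = 41.2311
d((-20, -13), (3, 7)) = 30.4795
d((-20, -13), (-15, 3)) = 16.7631
d((6, 19), (3, 7)) = 12.3693
d((6, 19), (-15, 3)) = 26.4008
d((3, 7), (-15, 3)) = 18.4391

Closest pair: (1, 7) and (3, 7) with distance 2.0

The closest pair is (1, 7) and (3, 7) with Euclidean distance 2.0. For 7 points, brute-force pairwise comparison is shown above. For large n, the divide-and-conquer algorithm (sort by x, recurse on halves, check the dividing strip) achieves O(n log n).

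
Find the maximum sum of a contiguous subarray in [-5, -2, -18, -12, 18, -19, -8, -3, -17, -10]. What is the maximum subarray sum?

Using Kadane's algorithm on [-5, -2, -18, -12, 18, -19, -8, -3, -17, -10]:

Scanning through the array:
Position 1 (value -2): max_ending_here = -2, max_so_far = -2
Position 2 (value -18): max_ending_here = -18, max_so_far = -2
Position 3 (value -12): max_ending_here = -12, max_so_far = -2
Position 4 (value 18): max_ending_here = 18, max_so_far = 18
Position 5 (value -19): max_ending_here = -1, max_so_far = 18
Position 6 (value -8): max_ending_here = -8, max_so_far = 18
Position 7 (value -3): max_ending_here = -3, max_so_far = 18
Position 8 (value -17): max_ending_here = -17, max_so_far = 18
Position 9 (value -10): max_ending_here = -10, max_so_far = 18

Maximum subarray: [18]
Maximum sum: 18

The maximum subarray is [18] with sum 18. This subarray runs from index 4 to index 4.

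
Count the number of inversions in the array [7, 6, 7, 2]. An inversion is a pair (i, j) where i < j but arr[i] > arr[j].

Finding inversions in [7, 6, 7, 2]:

(0, 1): arr[0]=7 > arr[1]=6
(0, 3): arr[0]=7 > arr[3]=2
(1, 3): arr[1]=6 > arr[3]=2
(2, 3): arr[2]=7 > arr[3]=2

Total inversions: 4

The array has 4 inversion(s): (0,1), (0,3), (1,3), (2,3). Each pair (i,j) satisfies i < j and arr[i] > arr[j].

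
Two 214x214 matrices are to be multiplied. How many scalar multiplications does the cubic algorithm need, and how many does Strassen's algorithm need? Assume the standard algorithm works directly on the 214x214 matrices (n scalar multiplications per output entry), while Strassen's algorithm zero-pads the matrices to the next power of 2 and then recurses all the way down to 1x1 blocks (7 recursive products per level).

Matrix multiplication for 214x214 matrices:

Strassen's algorithm requires power-of-2 dimensions. Pad 214x214 to 256x256 (next power of 2).

Standard algorithm: 214^3 = 9800344 multiplications
Strassen's algorithm: 7^(log2(256)) = 7^8 = 5764801 multiplications
Savings: 9800344 - 5764801 = 4035543 multiplications

Standard: 9800344 multiplications (214^3). Strassen: 5764801 multiplications (7^8, after padding to 256x256). Strassen reduces 8 recursive multiplications to 7 at each level.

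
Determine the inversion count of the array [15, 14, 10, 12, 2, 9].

Finding inversions in [15, 14, 10, 12, 2, 9]:

(0, 1): arr[0]=15 > arr[1]=14
(0, 2): arr[0]=15 > arr[2]=10
(0, 3): arr[0]=15 > arr[3]=12
(0, 4): arr[0]=15 > arr[4]=2
(0, 5): arr[0]=15 > arr[5]=9
(1, 2): arr[1]=14 > arr[2]=10
(1, 3): arr[1]=14 > arr[3]=12
(1, 4): arr[1]=14 > arr[4]=2
(1, 5): arr[1]=14 > arr[5]=9
(2, 4): arr[2]=10 > arr[4]=2
(2, 5): arr[2]=10 > arr[5]=9
(3, 4): arr[3]=12 > arr[4]=2
(3, 5): arr[3]=12 > arr[5]=9

Total inversions: 13

The array has 13 inversion(s): (0,1), (0,2), (0,3), (0,4), (0,5), (1,2), (1,3), (1,4), (1,5), (2,4), (2,5), (3,4), (3,5). Each pair (i,j) satisfies i < j and arr[i] > arr[j].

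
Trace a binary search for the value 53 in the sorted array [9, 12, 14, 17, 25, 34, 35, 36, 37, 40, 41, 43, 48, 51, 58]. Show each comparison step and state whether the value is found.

Binary search for 53 in [9, 12, 14, 17, 25, 34, 35, 36, 37, 40, 41, 43, 48, 51, 58]:

lo=0, hi=14, mid=7, arr[mid]=36 -> 36 < 53, search right half
lo=8, hi=14, mid=11, arr[mid]=43 -> 43 < 53, search right half
lo=12, hi=14, mid=13, arr[mid]=51 -> 51 < 53, search right half
lo=14, hi=14, mid=14, arr[mid]=58 -> 58 > 53, search left half
lo=14 > hi=13, target 53 not found

Binary search determines that 53 is not in the array after 4 comparisons. The search space was exhausted without finding the target.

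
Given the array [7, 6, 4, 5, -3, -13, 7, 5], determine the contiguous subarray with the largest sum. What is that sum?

Using Kadane's algorithm on [7, 6, 4, 5, -3, -13, 7, 5]:

Scanning through the array:
Position 1 (value 6): max_ending_here = 13, max_so_far = 13
Position 2 (value 4): max_ending_here = 17, max_so_far = 17
Position 3 (value 5): max_ending_here = 22, max_so_far = 22
Position 4 (value -3): max_ending_here = 19, max_so_far = 22
Position 5 (value -13): max_ending_here = 6, max_so_far = 22
Position 6 (value 7): max_ending_here = 13, max_so_far = 22
Position 7 (value 5): max_ending_here = 18, max_so_far = 22

Maximum subarray: [7, 6, 4, 5]
Maximum sum: 22

The maximum subarray is [7, 6, 4, 5] with sum 22. This subarray runs from index 0 to index 3.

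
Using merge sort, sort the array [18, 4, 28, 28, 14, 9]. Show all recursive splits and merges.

Merge sort trace:

Split: [18, 4, 28, 28, 14, 9] -> [18, 4, 28] and [28, 14, 9]
  Split: [18, 4, 28] -> [18] and [4, 28]
    Split: [4, 28] -> [4] and [28]
    Merge: [4] + [28] -> [4, 28]
  Merge: [18] + [4, 28] -> [4, 18, 28]
  Split: [28, 14, 9] -> [28] and [14, 9]
    Split: [14, 9] -> [14] and [9]
    Merge: [14] + [9] -> [9, 14]
  Merge: [28] + [9, 14] -> [9, 14, 28]
Merge: [4, 18, 28] + [9, 14, 28] -> [4, 9, 14, 18, 28, 28]

Final sorted array: [4, 9, 14, 18, 28, 28]

The merge sort proceeds by recursively splitting the array and merging sorted halves.
After all merges, the sorted array is [4, 9, 14, 18, 28, 28].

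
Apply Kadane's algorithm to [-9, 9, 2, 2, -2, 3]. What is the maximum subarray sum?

Using Kadane's algorithm on [-9, 9, 2, 2, -2, 3]:

Scanning through the array:
Position 1 (value 9): max_ending_here = 9, max_so_far = 9
Position 2 (value 2): max_ending_here = 11, max_so_far = 11
Position 3 (value 2): max_ending_here = 13, max_so_far = 13
Position 4 (value -2): max_ending_here = 11, max_so_far = 13
Position 5 (value 3): max_ending_here = 14, max_so_far = 14

Maximum subarray: [9, 2, 2, -2, 3]
Maximum sum: 14

The maximum subarray is [9, 2, 2, -2, 3] with sum 14. This subarray runs from index 1 to index 5.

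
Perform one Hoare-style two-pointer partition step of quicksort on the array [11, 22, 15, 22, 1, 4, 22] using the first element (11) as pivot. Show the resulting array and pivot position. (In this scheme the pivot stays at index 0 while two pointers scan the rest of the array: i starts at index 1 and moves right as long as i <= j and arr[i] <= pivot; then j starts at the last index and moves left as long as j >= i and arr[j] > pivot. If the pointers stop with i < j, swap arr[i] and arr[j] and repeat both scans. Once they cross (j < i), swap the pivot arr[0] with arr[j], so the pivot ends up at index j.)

Hoare-style two-pointer partition with pivot = 11:

Initial array: [11, 22, 15, 22, 1, 4, 22]

Pointers start at i = 1, j = 6.
i stops at index 1 (arr[1]=22 > 11), j stops at index 5 (arr[5]=4 <= 11): swap arr[1] and arr[5], array becomes [11, 4, 15, 22, 1, 22, 22]
i stops at index 2 (arr[2]=15 > 11), j stops at index 4 (arr[4]=1 <= 11): swap arr[2] and arr[4], array becomes [11, 4, 1, 22, 15, 22, 22]
i ends at 3, j ends at 2: the pointers have crossed (j < i), so scanning stops.

Swap pivot arr[0] with arr[2] to place pivot at position 2: [1, 4, 11, 22, 15, 22, 22]
Pivot position: 2

After partitioning with pivot 11, the array becomes [1, 4, 11, 22, 15, 22, 22]. The pivot is placed at index 2. All elements to the left of the pivot are <= 11, and all elements to the right are > 11.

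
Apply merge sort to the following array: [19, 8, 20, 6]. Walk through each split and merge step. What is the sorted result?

Merge sort trace:

Split: [19, 8, 20, 6] -> [19, 8] and [20, 6]
  Split: [19, 8] -> [19] and [8]
  Merge: [19] + [8] -> [8, 19]
  Split: [20, 6] -> [20] and [6]
  Merge: [20] + [6] -> [6, 20]
Merge: [8, 19] + [6, 20] -> [6, 8, 19, 20]

Final sorted array: [6, 8, 19, 20]

The merge sort proceeds by recursively splitting the array and merging sorted halves.
After all merges, the sorted array is [6, 8, 19, 20].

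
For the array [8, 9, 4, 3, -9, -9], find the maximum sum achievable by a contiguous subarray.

Using Kadane's algorithm on [8, 9, 4, 3, -9, -9]:

Scanning through the array:
Position 1 (value 9): max_ending_here = 17, max_so_far = 17
Position 2 (value 4): max_ending_here = 21, max_so_far = 21
Position 3 (value 3): max_ending_here = 24, max_so_far = 24
Position 4 (value -9): max_ending_here = 15, max_so_far = 24
Position 5 (value -9): max_ending_here = 6, max_so_far = 24

Maximum subarray: [8, 9, 4, 3]
Maximum sum: 24

The maximum subarray is [8, 9, 4, 3] with sum 24. This subarray runs from index 0 to index 3.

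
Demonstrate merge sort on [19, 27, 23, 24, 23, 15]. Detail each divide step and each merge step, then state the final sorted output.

Merge sort trace:

Split: [19, 27, 23, 24, 23, 15] -> [19, 27, 23] and [24, 23, 15]
  Split: [19, 27, 23] -> [19] and [27, 23]
    Split: [27, 23] -> [27] and [23]
    Merge: [27] + [23] -> [23, 27]
  Merge: [19] + [23, 27] -> [19, 23, 27]
  Split: [24, 23, 15] -> [24] and [23, 15]
    Split: [23, 15] -> [23] and [15]
    Merge: [23] + [15] -> [15, 23]
  Merge: [24] + [15, 23] -> [15, 23, 24]
Merge: [19, 23, 27] + [15, 23, 24] -> [15, 19, 23, 23, 24, 27]

Final sorted array: [15, 19, 23, 23, 24, 27]

The merge sort proceeds by recursively splitting the array and merging sorted halves.
After all merges, the sorted array is [15, 19, 23, 23, 24, 27].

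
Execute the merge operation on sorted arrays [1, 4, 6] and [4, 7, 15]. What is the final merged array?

Merging process:

Compare 1 vs 4: take 1 from left. Merged: [1]
Compare 4 vs 4: take 4 from left. Merged: [1, 4]
Compare 6 vs 4: take 4 from right. Merged: [1, 4, 4]
Compare 6 vs 7: take 6 from left. Merged: [1, 4, 4, 6]
Append remaining from right: [7, 15]. Merged: [1, 4, 4, 6, 7, 15]

Final merged array: [1, 4, 4, 6, 7, 15]
Total comparisons: 4

The merged array is [1, 4, 4, 6, 7, 15], requiring 4 comparisons. The merge step runs in O(n) time where n is the total number of elements.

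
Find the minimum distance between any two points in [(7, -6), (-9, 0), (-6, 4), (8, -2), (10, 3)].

Computing all pairwise distances among 5 points:

d((7, -6), (-9, 0)) = 17.088
d((7, -6), (-6, 4)) = 16.4012
d((7, -6), (8, -2)) = 4.1231 <-- minimum
d((7, -6), (10, 3)) = 9.4868
d((-9, 0), (-6, 4)) = 5.0
d((-9, 0), (8, -2)) = 17.1172
d((-9, 0), (10, 3)) = 19.2354
d((-6, 4), (8, -2)) = 15.2315
d((-6, 4), (10, 3)) = 16.0312
d((8, -2), (10, 3)) = 5.3852

Closest pair: (7, -6) and (8, -2) with distance 4.1231

The closest pair is (7, -6) and (8, -2) with Euclidean distance 4.1231. For 5 points, brute-force pairwise comparison is shown above. For large n, the divide-and-conquer algorithm (sort by x, recurse on halves, check the dividing strip) achieves O(n log n).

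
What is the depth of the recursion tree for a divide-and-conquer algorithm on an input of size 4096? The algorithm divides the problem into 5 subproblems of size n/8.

For divide and conquer with division factor 8:

Problem sizes at each level:
Level 0: 4096
Level 1: 512
Level 2: 64
Level 3: 8
Level 4: 1

The root is level 0 and the size-1 base case is level 4 (the tree spans levels 0 through 4, i.e. 5 levels counting the root), so the depth is the number of divisions: log_8(4096) = 4

The recursion tree depth is log_8(4096) = 4. At each level, the problem size is divided by 8, so it takes 4 divisions to reduce to a base case of size 1. The algorithm makes 5 recursive calls at each level.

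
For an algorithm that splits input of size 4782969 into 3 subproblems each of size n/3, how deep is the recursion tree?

For divide and conquer with division factor 3:

Problem sizes at each level:
Level 0: 4782969
Level 1: 1594323
Level 2: 531441
Level 3: 177147
Level 4: 59049
Level 5: 19683
Level 6: 6561
Level 7: 2187
Level 8: 729
Level 9: 243
Level 10: 81
Level 11: 27
Level 12: 9
Level 13: 3
Level 14: 1

The root is level 0 and the size-1 base case is level 14 (the tree spans levels 0 through 14, i.e. 15 levels counting the root), so the depth is the number of divisions: log_3(4782969) = 14

The recursion tree depth is log_3(4782969) = 14. At each level, the problem size is divided by 3, so it takes 14 divisions to reduce to a base case of size 1. The algorithm makes 3 recursive calls at each level.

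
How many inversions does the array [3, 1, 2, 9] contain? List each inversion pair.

Finding inversions in [3, 1, 2, 9]:

(0, 1): arr[0]=3 > arr[1]=1
(0, 2): arr[0]=3 > arr[2]=2

Total inversions: 2

The array has 2 inversion(s): (0,1), (0,2). Each pair (i,j) satisfies i < j and arr[i] > arr[j].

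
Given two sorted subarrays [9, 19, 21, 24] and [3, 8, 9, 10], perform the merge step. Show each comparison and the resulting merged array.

Merging process:

Compare 9 vs 3: take 3 from right. Merged: [3]
Compare 9 vs 8: take 8 from right. Merged: [3, 8]
Compare 9 vs 9: take 9 from left. Merged: [3, 8, 9]
Compare 19 vs 9: take 9 from right. Merged: [3, 8, 9, 9]
Compare 19 vs 10: take 10 from right. Merged: [3, 8, 9, 9, 10]
Append remaining from left: [19, 21, 24]. Merged: [3, 8, 9, 9, 10, 19, 21, 24]

Final merged array: [3, 8, 9, 9, 10, 19, 21, 24]
Total comparisons: 5

The merged array is [3, 8, 9, 9, 10, 19, 21, 24], requiring 5 comparisons. The merge step runs in O(n) time where n is the total number of elements.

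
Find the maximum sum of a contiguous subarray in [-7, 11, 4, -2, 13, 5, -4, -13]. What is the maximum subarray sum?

Using Kadane's algorithm on [-7, 11, 4, -2, 13, 5, -4, -13]:

Scanning through the array:
Position 1 (value 11): max_ending_here = 11, max_so_far = 11
Position 2 (value 4): max_ending_here = 15, max_so_far = 15
Position 3 (value -2): max_ending_here = 13, max_so_far = 15
Position 4 (value 13): max_ending_here = 26, max_so_far = 26
Position 5 (value 5): max_ending_here = 31, max_so_far = 31
Position 6 (value -4): max_ending_here = 27, max_so_far = 31
Position 7 (value -13): max_ending_here = 14, max_so_far = 31

Maximum subarray: [11, 4, -2, 13, 5]
Maximum sum: 31

The maximum subarray is [11, 4, -2, 13, 5] with sum 31. This subarray runs from index 1 to index 5.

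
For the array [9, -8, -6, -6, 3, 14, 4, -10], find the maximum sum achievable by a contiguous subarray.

Using Kadane's algorithm on [9, -8, -6, -6, 3, 14, 4, -10]:

Scanning through the array:
Position 1 (value -8): max_ending_here = 1, max_so_far = 9
Position 2 (value -6): max_ending_here = -5, max_so_far = 9
Position 3 (value -6): max_ending_here = -6, max_so_far = 9
Position 4 (value 3): max_ending_here = 3, max_so_far = 9
Position 5 (value 14): max_ending_here = 17, max_so_far = 17
Position 6 (value 4): max_ending_here = 21, max_so_far = 21
Position 7 (value -10): max_ending_here = 11, max_so_far = 21

Maximum subarray: [3, 14, 4]
Maximum sum: 21

The maximum subarray is [3, 14, 4] with sum 21. This subarray runs from index 4 to index 6.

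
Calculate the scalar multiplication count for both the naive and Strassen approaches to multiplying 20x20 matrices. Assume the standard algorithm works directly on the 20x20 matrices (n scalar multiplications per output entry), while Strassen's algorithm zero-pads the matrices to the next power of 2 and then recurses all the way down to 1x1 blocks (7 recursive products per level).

Matrix multiplication for 20x20 matrices:

Strassen's algorithm requires power-of-2 dimensions. Pad 20x20 to 32x32 (next power of 2).

Standard algorithm: 20^3 = 8000 multiplications
Strassen's algorithm: 7^(log2(32)) = 7^5 = 16807 multiplications
Difference: 8000 - 16807 = -8807 (Strassen uses MORE here due to padding overhead — for small or just-over-power-of-2 n, padding can outweigh the per-level savings)

Standard: 8000 multiplications (20^3). Strassen: 16807 multiplications (7^5, after padding to 32x32). Strassen reduces 8 recursive multiplications to 7 at each level.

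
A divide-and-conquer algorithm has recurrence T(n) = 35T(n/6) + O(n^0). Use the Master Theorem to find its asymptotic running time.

Master Theorem for T(n) = 35T(n/6) + O(n^0):

a = 35, b = 6, c = 0
log_b(a) = log_6(35) = 1.9843

Case 1: c = 0 < log_6(35) = 1.9843
T(n) = O(n^(log_6 35))

For T(n) = 35T(n/6) + O(n^0): log_6(35) = 1.9843. This is Case 1 of the Master Theorem (c < log_b(a), work dominated by leaves), giving O(n^(log_6 35)).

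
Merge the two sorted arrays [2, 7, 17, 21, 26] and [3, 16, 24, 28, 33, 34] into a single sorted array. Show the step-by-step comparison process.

Merging process:

Compare 2 vs 3: take 2 from left. Merged: [2]
Compare 7 vs 3: take 3 from right. Merged: [2, 3]
Compare 7 vs 16: take 7 from left. Merged: [2, 3, 7]
Compare 17 vs 16: take 16 from right. Merged: [2, 3, 7, 16]
Compare 17 vs 24: take 17 from left. Merged: [2, 3, 7, 16, 17]
Compare 21 vs 24: take 21 from left. Merged: [2, 3, 7, 16, 17, 21]
Compare 26 vs 24: take 24 from right. Merged: [2, 3, 7, 16, 17, 21, 24]
Compare 26 vs 28: take 26 from left. Merged: [2, 3, 7, 16, 17, 21, 24, 26]
Append remaining from right: [28, 33, 34]. Merged: [2, 3, 7, 16, 17, 21, 24, 26, 28, 33, 34]

Final merged array: [2, 3, 7, 16, 17, 21, 24, 26, 28, 33, 34]
Total comparisons: 8

The merged array is [2, 3, 7, 16, 17, 21, 24, 26, 28, 33, 34], requiring 8 comparisons. The merge step runs in O(n) time where n is the total number of elements.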